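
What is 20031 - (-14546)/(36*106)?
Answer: 38226421/1908 ≈ 20035.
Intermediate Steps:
20031 - (-14546)/(36*106) = 20031 - (-14546)/3816 = 20031 - 1*(-7273/1908) = 20031 + 7273/1908 = 38226421/1908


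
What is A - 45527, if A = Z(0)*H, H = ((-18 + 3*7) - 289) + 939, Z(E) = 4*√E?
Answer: -45527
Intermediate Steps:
H = 653 (H = ((-18 + 21) - 289) + 939 = (3 - 289) + 939 = -286 + 939 = 653)
A = 0 (A = (4*√0)*653 = (4*0)*653 = 0*653 = 0)
A - 45527 = 0 - 45527 = -45527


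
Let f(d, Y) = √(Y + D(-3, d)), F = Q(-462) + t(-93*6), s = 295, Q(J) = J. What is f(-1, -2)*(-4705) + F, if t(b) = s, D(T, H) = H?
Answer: -167 - 4705*I*√3 ≈ -167.0 - 8149.3*I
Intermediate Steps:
t(b) = 295
F = -167 (F = -462 + 295 = -167)
f(d, Y) = √(Y + d)
f(-1, -2)*(-4705) + F = √(-2 - 1)*(-4705) - 167 = √(-3)*(-4705) - 167 = (I*√3)*(-4705) - 167 = -4705*I*√3 - 167 = -167 - 4705*I*√3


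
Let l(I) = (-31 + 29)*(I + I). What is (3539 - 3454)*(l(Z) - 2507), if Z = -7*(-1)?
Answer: -215475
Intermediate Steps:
Z = 7
l(I) = -4*I
(3539 - 3454)*(l(Z) - 2507) = (3539 - 3454)*(-4*7 - 2507) = 85*(-28 - 2507) = 85*(-2535) = -215475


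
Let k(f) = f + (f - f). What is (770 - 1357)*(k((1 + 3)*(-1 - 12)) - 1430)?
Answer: 869934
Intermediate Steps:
k(f) = f (k(f) = f + 0 = f)
(770 - 1357)*(k((1 + 3)*(-1 - 12)) - 1430) = (770 - 1357)*((1 + 3)*(-1 - 12) - 1430) = -587*(4*(-13) - 1430) = -587*(-52 - 1430) = -587*(-1482) = 869934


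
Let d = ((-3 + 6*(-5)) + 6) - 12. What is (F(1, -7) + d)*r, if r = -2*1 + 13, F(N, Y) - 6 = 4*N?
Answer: -319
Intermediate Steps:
F(N, Y) = 6 + 4*N
r = 11 (r = -2 + 13 = 11)
d = -39 (d = ((-3 - 30) + 6) - 12 = (-33 + 6) - 12 = -27 - 12 = -39)
(F(1, -7) + d)*r = ((6 + 4*1) - 39)*11 = ((6 + 4) - 39)*11 = (10 - 39)*11 = -29*11 = -319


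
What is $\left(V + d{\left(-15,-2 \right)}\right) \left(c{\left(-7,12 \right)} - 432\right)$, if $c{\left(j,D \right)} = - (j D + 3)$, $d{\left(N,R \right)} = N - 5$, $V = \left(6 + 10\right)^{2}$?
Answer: $-82836$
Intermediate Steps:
$V = 256$ ($V = 16^{2} = 256$)
$d{\left(N,R \right)} = -5 + N$
$c{\left(j,D \right)} = -3 - D j$ ($c{\left(j,D \right)} = - (D j + 3) = - (3 + D j) = -3 - D j$)
$\left(V + d{\left(-15,-2 \right)}\right) \left(c{\left(-7,12 \right)} - 432\right) = \left(256 - 20\right) \left(\left(-3 - 12 \left(-7\right)\right) - 432\right) = \left(256 - 20\right) \left(\left(-3 + 84\right) - 432\right) = 236 \left(81 - 432\right) = 236 \left(-351\right) = -82836$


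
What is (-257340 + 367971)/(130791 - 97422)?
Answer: 36877/11123 ≈ 3.3154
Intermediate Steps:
(-257340 + 367971)/(130791 - 97422) = 110631/33369 = 110631*(1/33369) = 36877/11123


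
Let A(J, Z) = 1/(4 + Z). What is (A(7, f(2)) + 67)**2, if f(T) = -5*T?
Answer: 160801/36 ≈ 4466.7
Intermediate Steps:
(A(7, f(2)) + 67)**2 = (1/(4 - 5*2) + 67)**2 = (1/(4 - 10) + 67)**2 = (1/(-6) + 67)**2 = (-1/6 + 67)**2 = (401/6)**2 = 160801/36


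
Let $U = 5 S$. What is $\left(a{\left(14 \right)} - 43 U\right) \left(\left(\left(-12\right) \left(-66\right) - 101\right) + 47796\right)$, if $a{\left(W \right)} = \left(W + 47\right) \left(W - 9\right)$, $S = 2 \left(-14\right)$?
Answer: $306680275$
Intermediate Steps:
$S = -28$
$U = -140$ ($U = 5 \left(-28\right) = -140$)
$a{\left(W \right)} = \left(-9 + W\right) \left(47 + W\right)$ ($a{\left(W \right)} = \left(47 + W\right) \left(-9 + W\right) = \left(-9 + W\right) \left(47 + W\right)$)
$\left(a{\left(14 \right)} - 43 U\right) \left(\left(\left(-12\right) \left(-66\right) - 101\right) + 47796\right) = \left(\left(-423 + 14^{2} + 38 \cdot 14\right) - -6020\right) \left(\left(\left(-12\right) \left(-66\right) - 101\right) + 47796\right) = \left(\left(-423 + 196 + 532\right) + 6020\right) \left(\left(792 - 101\right) + 47796\right) = \left(305 + 6020\right) \left(691 + 47796\right) = 6325 \cdot 48487 = 306680275$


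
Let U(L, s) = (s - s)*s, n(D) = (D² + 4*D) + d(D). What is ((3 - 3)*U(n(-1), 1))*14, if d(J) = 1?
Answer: 0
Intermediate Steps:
n(D) = 1 + D² + 4*D (n(D) = (D² + 4*D) + 1 = 1 + D² + 4*D)
U(L, s) = 0 (U(L, s) = 0*s = 0)
((3 - 3)*U(n(-1), 1))*14 = ((3 - 3)*0)*14 = (0*0)*14 = 0*14 = 0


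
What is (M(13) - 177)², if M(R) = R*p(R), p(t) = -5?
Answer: 58564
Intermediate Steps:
M(R) = -5*R (M(R) = R*(-5) = -5*R)
(M(13) - 177)² = (-5*13 - 177)² = (-65 - 177)² = (-242)² = 58564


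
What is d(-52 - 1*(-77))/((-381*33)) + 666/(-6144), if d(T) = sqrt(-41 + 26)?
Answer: -111/1024 - I*sqrt(15)/12573 ≈ -0.1084 - 0.00030804*I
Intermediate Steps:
d(T) = I*sqrt(15) (d(T) = sqrt(-15) = I*sqrt(15))
d(-52 - 1*(-77))/((-381*33)) + 666/(-6144) = (I*sqrt(15))/((-381*33)) + 666/(-6144) = (I*sqrt(15))/(-12573) + 666*(-1/6144) = (I*sqrt(15))*(-1/12573) - 111/1024 = -I*sqrt(15)/12573 - 111/1024 = -111/1024 - I*sqrt(15)/12573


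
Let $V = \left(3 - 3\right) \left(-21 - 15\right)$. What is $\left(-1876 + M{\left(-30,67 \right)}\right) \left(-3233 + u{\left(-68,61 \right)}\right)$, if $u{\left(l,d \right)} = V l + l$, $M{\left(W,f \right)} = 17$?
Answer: $6136559$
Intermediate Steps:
$V = 0$ ($V = 0 \left(-36\right) = 0$)
$u{\left(l,d \right)} = l$ ($u{\left(l,d \right)} = 0 l + l = 0 + l = l$)
$\left(-1876 + M{\left(-30,67 \right)}\right) \left(-3233 + u{\left(-68,61 \right)}\right) = \left(-1876 + 17\right) \left(-3233 - 68\right) = \left(-1859\right) \left(-3301\right) = 6136559$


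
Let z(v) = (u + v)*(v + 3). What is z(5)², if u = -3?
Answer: 256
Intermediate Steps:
z(v) = (-3 + v)*(3 + v) (z(v) = (-3 + v)*(v + 3) = (-3 + v)*(3 + v))
z(5)² = (-9 + 5²)² = (-9 + 25)² = 16² = 256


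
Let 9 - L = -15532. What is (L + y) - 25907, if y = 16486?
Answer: 6120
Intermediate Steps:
L = 15541 (L = 9 - 1*(-15532) = 9 + 15532 = 15541)
(L + y) - 25907 = (15541 + 16486) - 25907 = 32027 - 25907 = 6120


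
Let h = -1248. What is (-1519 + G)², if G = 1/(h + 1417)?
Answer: 65900024100/28561 ≈ 2.3073e+6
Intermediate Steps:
G = 1/169 (G = 1/(-1248 + 1417) = 1/169 ≈ 0.0059172)
(-1519 + G)² = (-1519 + 1/169)² = (-256710/169)² = 65900024100/28561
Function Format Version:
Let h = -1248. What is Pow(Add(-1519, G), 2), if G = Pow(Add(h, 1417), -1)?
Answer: Rational(65900024100, 28561) ≈ 2.3073e+6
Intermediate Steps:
G = Rational(1, 169) (G = Pow(Add(-1248, 1417), -1) = Pow(169, -1) = Rational(1, 169) ≈ 0.0059172)
Pow(Add(-1519, G), 2) = Pow(Add(-1519, Rational(1, 169)), 2) = Pow(Rational(-256710, 169), 2) = Rational(65900024100, 28561)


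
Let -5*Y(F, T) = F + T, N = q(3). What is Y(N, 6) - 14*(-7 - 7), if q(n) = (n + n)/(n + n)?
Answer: 973/5 ≈ 194.60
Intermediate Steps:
q(n) = 1 (q(n) = (2*n)/((2*n)) = (2*n)*(1/(2*n)) = 1)
N = 1
Y(F, T) = -F/5 - T/5 (Y(F, T) = -(F + T)/5 = -F/5 - T/5)
Y(N, 6) - 14*(-7 - 7) = (-⅕*1 - ⅕*6) - 14*(-7 - 7) = (-⅕ - 6/5) - 14*(-14) = -7/5 + 196 = 973/5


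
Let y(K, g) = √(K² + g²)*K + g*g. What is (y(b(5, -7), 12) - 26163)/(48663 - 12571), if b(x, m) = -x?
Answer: -6521/9023 ≈ -0.72271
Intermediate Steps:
y(K, g) = g² + K*√(K² + g²) (y(K, g) = K*√(K² + g²) + g² = g² + K*√(K² + g²))
(y(b(5, -7), 12) - 26163)/(48663 - 12571) = ((12² + (-1*5)*√((-1*5)² + 12²)) - 26163)/(48663 - 12571) = ((144 - 5*√((-5)² + 144)) - 26163)/36092 = ((144 - 5*√(25 + 144)) - 26163)*(1/36092) = ((144 - 5*√169) - 26163)*(1/36092) = ((144 - 5*13) - 26163)*(1/36092) = ((144 - 65) - 26163)*(1/36092) = (79 - 26163)*(1/36092) = -26084*1/36092 = -6521/9023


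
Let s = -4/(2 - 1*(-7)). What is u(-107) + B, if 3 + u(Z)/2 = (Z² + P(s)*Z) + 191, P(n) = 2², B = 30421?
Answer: 52839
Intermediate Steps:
s = -4/9 (s = -4/(2 + 7) = -4/9 ≈ -0.44444)
P(n) = 4
u(Z) = 376 + 2*Z² + 8*Z (u(Z) = -6 + 2*((Z² + 4*Z) + 191) = -6 + 2*(191 + Z² + 4*Z) = -6 + (382 + 2*Z² + 8*Z) = 376 + 2*Z² + 8*Z)
u(-107) + B = (376 + 2*(-107)² + 8*(-107)) + 30421 = (376 + 2*11449 - 856) + 30421 = (376 + 22898 - 856) + 30421 = 22418 + 30421 = 52839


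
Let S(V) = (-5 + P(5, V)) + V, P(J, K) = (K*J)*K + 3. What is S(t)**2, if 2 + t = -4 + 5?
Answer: 4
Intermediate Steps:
P(J, K) = 3 + J*K**2 (P(J, K) = (J*K)*K + 3 = J*K**2 + 3 = 3 + J*K**2)
t = -1 (t = -2 + (-4 + 5) = -2 + 1 = -1)
S(V) = -2 + V + 5*V**2 (S(V) = (-5 + (3 + 5*V**2)) + V = (-2 + 5*V**2) + V = -2 + V + 5*V**2)
S(t)**2 = (-2 - 1 + 5*(-1)**2)**2 = (-2 - 1 + 5*1)**2 = (-2 - 1 + 5)**2 = 2**2 = 4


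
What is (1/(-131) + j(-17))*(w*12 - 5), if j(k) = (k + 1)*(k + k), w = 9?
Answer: 7340089/131 ≈ 56031.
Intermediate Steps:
j(k) = 2*k*(1 + k) (j(k) = (1 + k)*(2*k) = 2*k*(1 + k))
(1/(-131) + j(-17))*(w*12 - 5) = (1/(-131) + 2*(-17)*(1 - 17))*(9*12 - 5) = (-1/131 + 2*(-17)*(-16))*(108 - 5) = (-1/131 + 544)*103 = (71263/131)*103 = 7340089/131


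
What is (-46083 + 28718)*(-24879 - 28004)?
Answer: 918313295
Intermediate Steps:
(-46083 + 28718)*(-24879 - 28004) = -17365*(-52883) = 918313295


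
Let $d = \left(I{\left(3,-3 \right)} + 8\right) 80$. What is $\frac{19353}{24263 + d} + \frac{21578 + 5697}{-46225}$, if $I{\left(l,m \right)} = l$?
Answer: $\frac{2784228}{15496469} \approx 0.17967$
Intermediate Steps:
$d = 880$ ($d = \left(3 + 8\right) 80 = 11 \cdot 80 = 880$)
$\frac{19353}{24263 + d} + \frac{21578 + 5697}{-46225} = \frac{19353}{24263 + 880} + \frac{21578 + 5697}{-46225} = \frac{19353}{25143} + 27275 \left(- \frac{1}{46225}\right) = 19353 \cdot \frac{1}{25143} - \frac{1091}{1849} = \frac{6451}{8381} - \frac{1091}{1849} = \frac{2784228}{15496469}$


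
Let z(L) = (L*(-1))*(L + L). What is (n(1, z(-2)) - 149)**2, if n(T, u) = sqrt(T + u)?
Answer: (149 - I*sqrt(7))**2 ≈ 22194.0 - 788.43*I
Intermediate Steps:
z(L) = -2*L**2 (z(L) = (-L)*(2*L) = -2*L**2)
(n(1, z(-2)) - 149)**2 = (sqrt(1 - 2*(-2)**2) - 149)**2 = (sqrt(1 - 2*4) - 149)**2 = (sqrt(1 - 8) - 149)**2 = (sqrt(-7) - 149)**2 = (I*sqrt(7) - 149)**2 = (-149 + I*sqrt(7))**2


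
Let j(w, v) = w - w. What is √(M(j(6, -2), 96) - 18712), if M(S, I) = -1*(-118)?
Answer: 3*I*√2066 ≈ 136.36*I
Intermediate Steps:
j(w, v) = 0
M(S, I) = 118
√(M(j(6, -2), 96) - 18712) = √(118 - 18712) = √(-18594) = 3*I*√2066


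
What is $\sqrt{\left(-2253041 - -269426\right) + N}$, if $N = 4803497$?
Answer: $\sqrt{2819882} \approx 1679.3$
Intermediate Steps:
$\sqrt{\left(-2253041 - -269426\right) + N} = \sqrt{\left(-2253041 - -269426\right) + 4803497} = \sqrt{\left(-2253041 + 269426\right) + 4803497} = \sqrt{-1983615 + 4803497} = \sqrt{2819882}$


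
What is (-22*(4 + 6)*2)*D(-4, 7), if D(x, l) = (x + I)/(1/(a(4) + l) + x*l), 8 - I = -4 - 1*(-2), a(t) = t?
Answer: 29040/307 ≈ 94.593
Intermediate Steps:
I = 10 (I = 8 - (-4 - 1*(-2)) = 8 - (-4 + 2) = 8 - 1*(-2) = 8 + 2 = 10)
D(x, l) = (10 + x)/(1/(4 + l) + l*x) (D(x, l) = (x + 10)/(1/(4 + l) + x*l) = (10 + x)/(1/(4 + l) + l*x))
(-22*(4 + 6)*2)*D(-4, 7) = (-22*(4 + 6)*2)*((40 + 4*(-4) + 10*7 + 7*(-4))/(1 - 4*7² + 4*7*(-4))) = (-220*2)*((40 - 16 + 70 - 28)/(1 - 4*49 - 112)) = (-22*20)*(66/(1 - 196 - 112)) = -440*66/(-307) = -(-440)*66/307 = -440*(-66/307) = 29040/307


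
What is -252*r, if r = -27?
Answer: 6804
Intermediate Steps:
-252*r = -252*(-27) = 6804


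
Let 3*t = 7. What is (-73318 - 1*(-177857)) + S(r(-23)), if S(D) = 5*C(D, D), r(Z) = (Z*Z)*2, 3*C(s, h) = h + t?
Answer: 956756/9 ≈ 1.0631e+5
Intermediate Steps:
t = 7/3 (t = (1/3)*7 = 7/3 ≈ 2.3333)
C(s, h) = 7/9 + h/3 (C(s, h) = (h + 7/3)/3 = (7/3 + h)/3 = 7/9 + h/3)
r(Z) = 2*Z**2 (r(Z) = Z**2*2 = 2*Z**2)
S(D) = 35/9 + 5*D/3 (S(D) = 5*(7/9 + D/3) = 35/9 + 5*D/3)
(-73318 - 1*(-177857)) + S(r(-23)) = (-73318 - 1*(-177857)) + (35/9 + 5*(2*(-23)**2)/3) = (-73318 + 177857) + (35/9 + 5*(2*529)/3) = 104539 + (35/9 + (5/3)*1058) = 104539 + (35/9 + 5290/3) = 104539 + 15905/9 = 956756/9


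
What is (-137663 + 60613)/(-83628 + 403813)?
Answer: -15410/64037 ≈ -0.24064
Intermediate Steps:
(-137663 + 60613)/(-83628 + 403813) = -77050/320185 = -77050*1/320185 = -15410/64037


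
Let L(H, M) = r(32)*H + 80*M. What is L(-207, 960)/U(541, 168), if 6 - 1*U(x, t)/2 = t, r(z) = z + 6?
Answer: -11489/54 ≈ -212.76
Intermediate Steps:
r(z) = 6 + z
U(x, t) = 12 - 2*t
L(H, M) = 38*H + 80*M (L(H, M) = (6 + 32)*H + 80*M = 38*H + 80*M)
L(-207, 960)/U(541, 168) = (38*(-207) + 80*960)/(12 - 2*168) = (-7866 + 76800)/(12 - 336) = 68934/(-324) = 68934*(-1/324) = -11489/54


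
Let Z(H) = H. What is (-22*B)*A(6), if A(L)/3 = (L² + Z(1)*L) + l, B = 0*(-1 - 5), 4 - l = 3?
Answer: 0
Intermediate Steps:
l = 1 (l = 4 - 1*3 = 4 - 3 = 1)
B = 0 (B = 0*(-6) = 0)
A(L) = 3 + 3*L + 3*L² (A(L) = 3*((L² + 1*L) + 1) = 3*((L² + L) + 1) = 3*((L + L²) + 1) = 3*(1 + L + L²) = 3 + 3*L + 3*L²)
(-22*B)*A(6) = (-22*0)*(3 + 3*6 + 3*6²) = 0*(3 + 18 + 3*36) = 0*(3 + 18 + 108) = 0*129 = 0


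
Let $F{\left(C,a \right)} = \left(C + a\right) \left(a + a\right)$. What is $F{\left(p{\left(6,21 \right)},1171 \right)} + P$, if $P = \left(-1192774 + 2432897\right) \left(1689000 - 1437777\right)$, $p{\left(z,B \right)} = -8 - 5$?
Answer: $311550132465$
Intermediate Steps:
$p{\left(z,B \right)} = -13$
$F{\left(C,a \right)} = 2 a \left(C + a\right)$ ($F{\left(C,a \right)} = \left(C + a\right) 2 a = 2 a \left(C + a\right)$)
$P = 311547420429$ ($P = 1240123 \cdot 251223 = 311547420429$)
$F{\left(p{\left(6,21 \right)},1171 \right)} + P = 2 \cdot 1171 \left(-13 + 1171\right) + 311547420429 = 2 \cdot 1171 \cdot 1158 + 311547420429 = 2712036 + 311547420429 = 311550132465$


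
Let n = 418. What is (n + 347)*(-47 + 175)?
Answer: 97920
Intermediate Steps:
(n + 347)*(-47 + 175) = (418 + 347)*(-47 + 175) = 765*128 = 97920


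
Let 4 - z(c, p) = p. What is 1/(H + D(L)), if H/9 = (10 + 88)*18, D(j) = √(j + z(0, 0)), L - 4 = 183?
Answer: 15876/252047185 - √191/252047185 ≈ 6.2933e-5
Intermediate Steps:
L = 187 (L = 4 + 183 = 187)
z(c, p) = 4 - p
D(j) = √(4 + j) (D(j) = √(j + (4 - 1*0)) = √(j + (4 + 0)) = √(j + 4) = √(4 + j))
H = 15876 (H = 9*((10 + 88)*18) = 9*(98*18) = 9*1764 = 15876)
1/(H + D(L)) = 1/(15876 + √(4 + 187)) = 1/(15876 + √191)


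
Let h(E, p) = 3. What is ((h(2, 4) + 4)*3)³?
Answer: 9261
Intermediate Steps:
((h(2, 4) + 4)*3)³ = ((3 + 4)*3)³ = (7*3)³ = 21³ = 9261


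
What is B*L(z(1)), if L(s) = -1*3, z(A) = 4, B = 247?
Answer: -741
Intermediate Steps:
L(s) = -3
B*L(z(1)) = 247*(-3) = -741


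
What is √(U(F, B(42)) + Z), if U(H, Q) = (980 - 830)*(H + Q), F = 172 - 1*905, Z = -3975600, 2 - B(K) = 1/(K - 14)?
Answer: 5*I*√32028402/14 ≈ 2021.2*I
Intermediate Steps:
B(K) = 2 - 1/(-14 + K) (B(K) = 2 - 1/(K - 14) = 2 - 1/(-14 + K))
F = -733 (F = 172 - 905 = -733)
U(H, Q) = 150*H + 150*Q (U(H, Q) = 150*(H + Q) = 150*H + 150*Q)
√(U(F, B(42)) + Z) = √((150*(-733) + 150*((-29 + 2*42)/(-14 + 42))) - 3975600) = √((-109950 + 150*((-29 + 84)/28)) - 3975600) = √((-109950 + 150*((1/28)*55)) - 3975600) = √((-109950 + 150*(55/28)) - 3975600) = √((-109950 + 4125/14) - 3975600) = √(-1535175/14 - 3975600) = √(-57193575/14) = 5*I*√32028402/14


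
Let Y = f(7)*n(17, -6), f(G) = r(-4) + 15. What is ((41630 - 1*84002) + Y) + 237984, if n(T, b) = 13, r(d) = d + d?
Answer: 195703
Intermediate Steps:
r(d) = 2*d
f(G) = 7 (f(G) = 2*(-4) + 15 = -8 + 15 = 7)
Y = 91 (Y = 7*13 = 91)
((41630 - 1*84002) + Y) + 237984 = ((41630 - 1*84002) + 91) + 237984 = ((41630 - 84002) + 91) + 237984 = (-42372 + 91) + 237984 = -42281 + 237984 = 195703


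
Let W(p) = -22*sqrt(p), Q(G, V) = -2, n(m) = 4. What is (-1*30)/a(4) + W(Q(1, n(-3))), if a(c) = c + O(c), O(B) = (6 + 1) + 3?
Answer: -15/7 - 22*I*sqrt(2) ≈ -2.1429 - 31.113*I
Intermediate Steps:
O(B) = 10 (O(B) = 7 + 3 = 10)
a(c) = 10 + c (a(c) = c + 10 = 10 + c)
(-1*30)/a(4) + W(Q(1, n(-3))) = (-1*30)/(10 + 4) - 22*I*sqrt(2) = -30/14 - 22*I*sqrt(2) = -30*1/14 - 22*I*sqrt(2) = -15/7 - 22*I*sqrt(2)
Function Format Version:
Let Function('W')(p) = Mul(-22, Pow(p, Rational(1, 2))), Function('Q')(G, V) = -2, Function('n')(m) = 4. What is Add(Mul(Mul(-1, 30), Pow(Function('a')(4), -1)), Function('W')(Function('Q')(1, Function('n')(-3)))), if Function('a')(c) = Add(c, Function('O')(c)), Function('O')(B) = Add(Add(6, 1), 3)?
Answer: Add(Rational(-15, 7), Mul(-22, I, Pow(2, Rational(1, 2)))) ≈ Add(-2.1429, Mul(-31.113, I))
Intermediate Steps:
Function('O')(B) = 10 (Function('O')(B) = Add(7, 3) = 10)
Function('a')(c) = Add(10, c) (Function('a')(c) = Add(c, 10) = Add(10, c))
Add(Mul(Mul(-1, 30), Pow(Function('a')(4), -1)), Function('W')(Function('Q')(1, Function('n')(-3)))) = Add(Mul(Mul(-1, 30), Pow(Add(10, 4), -1)), Mul(-22, Pow(-2, Rational(1, 2)))) = Add(Mul(-30, Pow(14, -1)), Mul(-22, Mul(I, Pow(2, Rational(1, 2))))) = Add(Mul(-30, Rational(1, 14)), Mul(-22, I, Pow(2, Rational(1, 2)))) = Add(Rational(-15, 7), Mul(-22, I, Pow(2, Rational(1, 2))))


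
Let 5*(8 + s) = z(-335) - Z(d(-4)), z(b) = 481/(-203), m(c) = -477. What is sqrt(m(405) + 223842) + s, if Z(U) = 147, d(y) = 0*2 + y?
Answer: -38442/1015 + sqrt(223365) ≈ 434.74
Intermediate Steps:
d(y) = y (d(y) = 0 + y = y)
z(b) = -481/203 (z(b) = 481*(-1/203) = -481/203)
s = -38442/1015 (s = -8 + (-481/203 - 1*147)/5 = -8 + (-481/203 - 147)/5 = -8 + (1/5)*(-30322/203) = -8 - 30322/1015 = -38442/1015 ≈ -37.874)
sqrt(m(405) + 223842) + s = sqrt(-477 + 223842) - 38442/1015 = sqrt(223365) - 38442/1015 = -38442/1015 + sqrt(223365)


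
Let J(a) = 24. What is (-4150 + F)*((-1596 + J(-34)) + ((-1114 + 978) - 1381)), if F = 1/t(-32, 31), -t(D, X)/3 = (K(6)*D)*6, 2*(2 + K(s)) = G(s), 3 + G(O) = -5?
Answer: 44303676689/3456 ≈ 1.2819e+7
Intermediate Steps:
G(O) = -8 (G(O) = -3 - 5 = -8)
K(s) = -6 (K(s) = -2 + (½)*(-8) = -2 - 4 = -6)
t(D, X) = 108*D (t(D, X) = -3*(-6*D)*6 = -(-108)*D = 108*D)
F = -1/3456 (F = 1/(108*(-32)) = 1/(-3456) = -1/3456 ≈ -0.00028935)
(-4150 + F)*((-1596 + J(-34)) + ((-1114 + 978) - 1381)) = (-4150 - 1/3456)*((-1596 + 24) + ((-1114 + 978) - 1381)) = -14342401*(-1572 + (-136 - 1381))/3456 = -14342401*(-1572 - 1517)/3456 = -14342401/3456*(-3089) = 44303676689/3456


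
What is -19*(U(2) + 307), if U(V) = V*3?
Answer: -5947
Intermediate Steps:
U(V) = 3*V
-19*(U(2) + 307) = -19*(3*2 + 307) = -19*(6 + 307) = -19*313 = -5947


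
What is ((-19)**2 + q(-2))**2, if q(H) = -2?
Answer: 128881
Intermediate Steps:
((-19)**2 + q(-2))**2 = ((-19)**2 - 2)**2 = (361 - 2)**2 = 359**2 = 128881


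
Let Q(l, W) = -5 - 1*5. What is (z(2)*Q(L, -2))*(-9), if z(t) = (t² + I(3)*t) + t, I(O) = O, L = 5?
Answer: 1080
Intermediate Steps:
Q(l, W) = -10 (Q(l, W) = -5 - 5 = -10)
z(t) = t² + 4*t (z(t) = (t² + 3*t) + t = t² + 4*t)
(z(2)*Q(L, -2))*(-9) = ((2*(4 + 2))*(-10))*(-9) = ((2*6)*(-10))*(-9) = (12*(-10))*(-9) = -120*(-9) = 1080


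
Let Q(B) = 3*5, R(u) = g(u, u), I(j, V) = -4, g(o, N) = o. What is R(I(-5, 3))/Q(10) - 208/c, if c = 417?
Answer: -532/695 ≈ -0.76547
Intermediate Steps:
R(u) = u
Q(B) = 15
R(I(-5, 3))/Q(10) - 208/c = -4/15 - 208/417 = -532/695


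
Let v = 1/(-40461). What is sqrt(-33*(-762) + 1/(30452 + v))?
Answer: sqrt(38174536943047813705617)/1232118371 ≈ 158.57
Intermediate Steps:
v = -1/40461 ≈ -2.4715e-5
sqrt(-33*(-762) + 1/(30452 + v)) = sqrt(-33*(-762) + 1/(30452 - 1/40461)) = sqrt(25146 + 1/(1232118371/40461)) = sqrt(25146 + 40461/1232118371) = sqrt(30982848597627/1232118371) = sqrt(38174536943047813705617)/1232118371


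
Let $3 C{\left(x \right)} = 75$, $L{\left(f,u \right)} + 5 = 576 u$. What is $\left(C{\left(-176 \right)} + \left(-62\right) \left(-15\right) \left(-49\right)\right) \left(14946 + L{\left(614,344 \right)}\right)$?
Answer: $-9704956325$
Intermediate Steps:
$L{\left(f,u \right)} = -5 + 576 u$
$C{\left(x \right)} = 25$ ($C{\left(x \right)} = \frac{1}{3} \cdot 75 = 25$)
$\left(C{\left(-176 \right)} + \left(-62\right) \left(-15\right) \left(-49\right)\right) \left(14946 + L{\left(614,344 \right)}\right) = \left(25 + \left(-62\right) \left(-15\right) \left(-49\right)\right) \left(14946 + \left(-5 + 576 \cdot 344\right)\right) = \left(25 + 930 \left(-49\right)\right) \left(14946 + \left(-5 + 198144\right)\right) = \left(25 - 45570\right) \left(14946 + 198139\right) = \left(-45545\right) 213085 = -9704956325$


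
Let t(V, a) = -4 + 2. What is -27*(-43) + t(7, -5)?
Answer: 1159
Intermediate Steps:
t(V, a) = -2
-27*(-43) + t(7, -5) = -27*(-43) - 2 = 1161 - 2 = 1159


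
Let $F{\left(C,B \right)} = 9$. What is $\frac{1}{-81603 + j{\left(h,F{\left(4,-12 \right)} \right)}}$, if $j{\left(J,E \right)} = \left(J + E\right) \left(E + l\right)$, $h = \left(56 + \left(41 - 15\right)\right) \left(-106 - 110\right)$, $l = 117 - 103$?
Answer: $- \frac{1}{488772} \approx -2.0459 \cdot 10^{-6}$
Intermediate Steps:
$l = 14$ ($l = 117 - 103 = 14$)
$h = -17712$ ($h = \left(56 + \left(41 - 15\right)\right) \left(-216\right) = \left(56 + 26\right) \left(-216\right) = 82 \left(-216\right) = -17712$)
$j{\left(J,E \right)} = \left(14 + E\right) \left(E + J\right)$ ($j{\left(J,E \right)} = \left(J + E\right) \left(E + 14\right) = \left(E + J\right) \left(14 + E\right) = \left(14 + E\right) \left(E + J\right)$)
$\frac{1}{-81603 + j{\left(h,F{\left(4,-12 \right)} \right)}} = \frac{1}{-81603 + \left(9^{2} + 14 \cdot 9 + 14 \left(-17712\right) + 9 \left(-17712\right)\right)} = \frac{1}{-81603 + \left(81 + 126 - 247968 - 159408\right)} = \frac{1}{-81603 - 407169} = \frac{1}{-488772} = - \frac{1}{488772}$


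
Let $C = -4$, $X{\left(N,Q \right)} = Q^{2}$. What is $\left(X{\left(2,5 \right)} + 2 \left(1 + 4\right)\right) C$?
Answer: $-140$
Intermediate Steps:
$\left(X{\left(2,5 \right)} + 2 \left(1 + 4\right)\right) C = \left(5^{2} + 2 \left(1 + 4\right)\right) \left(-4\right) = \left(25 + 2 \cdot 5\right) \left(-4\right) = \left(25 + 10\right) \left(-4\right) = 35 \left(-4\right) = -140$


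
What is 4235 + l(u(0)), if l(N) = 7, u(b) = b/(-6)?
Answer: 4242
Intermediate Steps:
u(b) = -b/6 (u(b) = b*(-⅙) = -b/6)
4235 + l(u(0)) = 4235 + 7 = 4242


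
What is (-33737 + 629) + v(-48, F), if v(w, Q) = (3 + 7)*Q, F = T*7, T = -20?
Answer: -34508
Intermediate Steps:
F = -140 (F = -20*7 = -140)
v(w, Q) = 10*Q
(-33737 + 629) + v(-48, F) = (-33737 + 629) + 10*(-140) = -33108 - 1400 = -34508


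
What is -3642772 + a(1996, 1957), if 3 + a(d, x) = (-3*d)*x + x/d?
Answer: -30661134879/1996 ≈ -1.5361e+7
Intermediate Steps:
a(d, x) = -3 + x/d - 3*d*x (a(d, x) = -3 + ((-3*d)*x + x/d) = -3 + (-3*d*x + x/d) = -3 + (x/d - 3*d*x) = -3 + x/d - 3*d*x)
-3642772 + a(1996, 1957) = -3642772 + (-3 + 1957/1996 - 3*1996*1957) = -3642772 + (-3 + 1957*(1/1996) - 11718516) = -3642772 + (-3 + 1957/1996 - 11718516) = -3642772 - 23390161967/1996 = -30661134879/1996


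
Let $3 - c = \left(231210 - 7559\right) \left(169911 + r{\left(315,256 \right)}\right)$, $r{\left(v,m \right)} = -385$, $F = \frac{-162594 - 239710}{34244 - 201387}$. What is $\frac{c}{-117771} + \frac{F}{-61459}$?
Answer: $\frac{389476126062119851067}{1209795724031127} \approx 3.2194 \cdot 10^{5}$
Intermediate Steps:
$F = \frac{402304}{167143}$ ($F = - \frac{402304}{-167143} = \left(-402304\right) \left(- \frac{1}{167143}\right) = \frac{402304}{167143} \approx 2.4069$)
$c = -37914659423$ ($c = 3 - \left(231210 - 7559\right) \left(169911 - 385\right) = 3 - \left(231210 - 7559\right) 169526 = 3 - 223651 \cdot 169526 = 3 - 37914659426 = -37914659423$)
$\frac{c}{-117771} + \frac{F}{-61459} = - \frac{37914659423}{-117771} + \frac{402304}{167143 \left(-61459\right)} = \left(-37914659423\right) \left(- \frac{1}{117771}\right) + \frac{402304}{167143} \left(- \frac{1}{61459}\right) = \frac{37914659423}{117771} - \frac{402304}{10272441637} = \frac{389476126062119851067}{1209795724031127}$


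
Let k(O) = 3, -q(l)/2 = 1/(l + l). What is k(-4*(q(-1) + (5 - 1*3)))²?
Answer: 9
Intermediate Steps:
q(l) = -1/l (q(l) = -2/(l + l) = -2*1/(2*l) = -1/l)
k(-4*(q(-1) + (5 - 1*3)))² = 3² = 9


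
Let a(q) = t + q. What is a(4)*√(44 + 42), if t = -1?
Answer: 3*√86 ≈ 27.821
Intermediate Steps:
a(q) = -1 + q
a(4)*√(44 + 42) = (-1 + 4)*√(44 + 42) = 3*√86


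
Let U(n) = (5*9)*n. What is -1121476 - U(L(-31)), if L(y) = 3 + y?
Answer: -1120216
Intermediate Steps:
U(n) = 45*n
-1121476 - U(L(-31)) = -1121476 - 45*(3 - 31) = -1121476 - 45*(-28) = -1121476 - 1*(-1260) = -1121476 + 1260 = -1120216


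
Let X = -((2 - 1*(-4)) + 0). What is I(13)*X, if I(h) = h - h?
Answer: 0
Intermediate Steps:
I(h) = 0
X = -6 (X = -((2 + 4) + 0) = -(6 + 0) = -1*6 = -6)
I(13)*X = 0*(-6) = 0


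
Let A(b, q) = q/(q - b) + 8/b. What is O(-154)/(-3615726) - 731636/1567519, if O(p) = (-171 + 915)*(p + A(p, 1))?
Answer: -158218457274552/363678648910115 ≈ -0.43505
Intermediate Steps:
A(b, q) = 8/b + q/(q - b)
O(p) = 744*p + 744*(-8 + 7*p)/(p*(-1 + p)) (O(p) = (-171 + 915)*(p + (-8*1 + 8*p - 1*p*1)/(p*(p - 1*1))) = 744*(p + (-8 + 8*p - p)/(p*(p - 1))) = 744*(p + (-8 + 7*p)/(p*(-1 + p))) = 744*p + 744*(-8 + 7*p)/(p*(-1 + p)))
O(-154)/(-3615726) - 731636/1567519 = (744*(-8 + 7*(-154) + (-154)**2*(-1 - 154))/(-154*(-1 - 154)))/(-3615726) - 731636/1567519 = (744*(-1/154)*(-8 - 1078 + 23716*(-155))/(-155))*(-1/3615726) - 731636*1/1567519 = (744*(-1/154)*(-1/155)*(-8 - 1078 - 3675980))*(-1/3615726) - 731636/1567519 = (744*(-1/154)*(-1/155)*(-3677066))*(-1/3615726) - 731636/1567519 = -44124792/385*(-1/3615726) - 731636/1567519 = 7354132/232009085 - 731636/1567519 = -158218457274552/363678648910115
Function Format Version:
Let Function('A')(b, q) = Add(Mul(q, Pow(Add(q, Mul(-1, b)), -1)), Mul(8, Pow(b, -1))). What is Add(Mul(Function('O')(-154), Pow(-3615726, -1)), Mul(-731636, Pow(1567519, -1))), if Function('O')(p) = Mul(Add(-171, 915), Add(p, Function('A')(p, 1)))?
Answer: Rational(-158218457274552, 363678648910115) ≈ -0.43505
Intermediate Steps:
Function('A')(b, q) = Add(Mul(8, Pow(b, -1)), Mul(q, Pow(Add(q, Mul(-1, b)), -1)))
Function('O')(p) = Add(Mul(744, p), Mul(744, Pow(p, -1), Pow(Add(-1, p), -1), Add(-8, Mul(7, p)))) (Function('O')(p) = Mul(Add(-171, 915), Add(p, Mul(Pow(p, -1), Pow(Add(p, Mul(-1, 1)), -1), Add(Mul(-8, 1), Mul(8, p), Mul(-1, p, 1))))) = Mul(744, Add(p, Mul(Pow(p, -1), Pow(Add(p, -1), -1), Add(-8, Mul(8, p), Mul(-1, p))))) = Mul(744, Add(p, Mul(Pow(p, -1), Pow(Add(-1, p), -1), Add(-8, Mul(7, p))))) = Add(Mul(744, p), Mul(744, Pow(p, -1), Pow(Add(-1, p), -1), Add(-8, Mul(7, p)))))
Add(Mul(Function('O')(-154), Pow(-3615726, -1)), Mul(-731636, Pow(1567519, -1))) = Add(Mul(Mul(744, Pow(-154, -1), Pow(Add(-1, -154), -1), Add(-8, Mul(7, -154), Mul(Pow(-154, 2), Add(-1, -154)))), Pow(-3615726, -1)), Mul(-731636, Pow(1567519, -1))) = Add(Mul(Mul(744, Rational(-1, 154), Pow(-155, -1), Add(-8, -1078, Mul(23716, -155))), Rational(-1, 3615726)), Mul(-731636, Rational(1, 1567519))) = Add(Mul(Mul(744, Rational(-1, 154), Rational(-1, 155), Add(-8, -1078, -3675980)), Rational(-1, 3615726)), Rational(-731636, 1567519)) = Add(Mul(Mul(744, Rational(-1, 154), Rational(-1, 155), -3677066), Rational(-1, 3615726)), Rational(-731636, 1567519)) = Add(Mul(Rational(-44124792, 385), Rational(-1, 3615726)), Rational(-731636, 1567519)) = Add(Rational(7354132, 232009085), Rational(-731636, 1567519)) = Rational(-158218457274552, 363678648910115)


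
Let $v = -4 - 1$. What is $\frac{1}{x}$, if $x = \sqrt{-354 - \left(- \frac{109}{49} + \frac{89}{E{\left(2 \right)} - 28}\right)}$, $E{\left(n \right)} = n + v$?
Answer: $- \frac{7 i \sqrt{16429566}}{529986} \approx - 0.053536 i$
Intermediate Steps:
$v = -5$
$E{\left(n \right)} = -5 + n$ ($E{\left(n \right)} = n - 5 = -5 + n$)
$x = \frac{i \sqrt{16429566}}{217}$ ($x = \sqrt{-354 - \left(- \frac{109}{49} + \frac{89}{\left(-5 + 2\right) - 28}\right)} = \sqrt{-354 - \left(- \frac{109}{49} + \frac{89}{-3 - 28}\right)} = \sqrt{-354 - \left(- \frac{109}{49} + \frac{89}{-31}\right)} = \sqrt{-354 + \left(\left(-89\right) \left(- \frac{1}{31}\right) + \frac{109}{49}\right)} = \sqrt{-354 + \left(\frac{89}{31} + \frac{109}{49}\right)} = \sqrt{-354 + \frac{7740}{1519}} = \sqrt{- \frac{529986}{1519}} = \frac{i \sqrt{16429566}}{217} \approx 18.679 i$)
$\frac{1}{x} = \frac{1}{\frac{1}{217} i \sqrt{16429566}} = - \frac{7 i \sqrt{16429566}}{529986}$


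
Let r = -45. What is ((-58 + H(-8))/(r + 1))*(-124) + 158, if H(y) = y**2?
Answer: 1924/11 ≈ 174.91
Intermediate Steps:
((-58 + H(-8))/(r + 1))*(-124) + 158 = ((-58 + (-8)**2)/(-45 + 1))*(-124) + 158 = ((-58 + 64)/(-44))*(-124) + 158 = (6*(-1/44))*(-124) + 158 = -3/22*(-124) + 158 = 186/11 + 158 = 1924/11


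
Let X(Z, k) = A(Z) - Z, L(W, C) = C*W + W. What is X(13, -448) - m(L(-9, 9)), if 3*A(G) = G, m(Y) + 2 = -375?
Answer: 1105/3 ≈ 368.33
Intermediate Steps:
L(W, C) = W + C*W
m(Y) = -377 (m(Y) = -2 - 375 = -377)
A(G) = G/3
X(Z, k) = -2*Z/3 (X(Z, k) = Z/3 - Z = -2*Z/3)
X(13, -448) - m(L(-9, 9)) = -⅔*13 - 1*(-377) = -26/3 + 377 = 1105/3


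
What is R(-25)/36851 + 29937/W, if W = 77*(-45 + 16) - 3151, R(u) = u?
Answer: -1103342987/198405784 ≈ -5.5610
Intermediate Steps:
W = -5384 (W = 77*(-29) - 3151 = -2233 - 3151 = -5384)
R(-25)/36851 + 29937/W = -25/36851 + 29937/(-5384) = -25*1/36851 + 29937*(-1/5384) = -25/36851 - 29937/5384 = -1103342987/198405784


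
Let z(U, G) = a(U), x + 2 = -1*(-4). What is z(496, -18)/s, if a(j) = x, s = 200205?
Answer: 2/200205 ≈ 9.9898e-6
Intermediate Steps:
x = 2 (x = -2 - 1*(-4) = -2 + 4 = 2)
a(j) = 2
z(U, G) = 2
z(496, -18)/s = 2/200205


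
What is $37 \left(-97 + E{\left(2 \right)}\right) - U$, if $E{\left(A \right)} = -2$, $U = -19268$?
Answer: $15605$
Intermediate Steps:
$37 \left(-97 + E{\left(2 \right)}\right) - U = 37 \left(-97 - 2\right) - -19268 = 37 \left(-99\right) + 19268 = -3663 + 19268 = 15605$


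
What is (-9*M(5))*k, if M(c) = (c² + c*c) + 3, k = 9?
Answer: -4293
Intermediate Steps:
M(c) = 3 + 2*c² (M(c) = (c² + c²) + 3 = 2*c² + 3 = 3 + 2*c²)
(-9*M(5))*k = -9*(3 + 2*5²)*9 = -9*(3 + 2*25)*9 = -9*(3 + 50)*9 = -9*53*9 = -477*9 = -4293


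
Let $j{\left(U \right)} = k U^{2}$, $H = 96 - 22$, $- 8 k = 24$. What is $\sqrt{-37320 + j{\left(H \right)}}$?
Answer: $6 i \sqrt{1493} \approx 231.84 i$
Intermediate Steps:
$k = -3$ ($k = \left(- \frac{1}{8}\right) 24 = -3$)
$H = 74$ ($H = 96 - 22 = 74$)
$j{\left(U \right)} = - 3 U^{2}$
$\sqrt{-37320 + j{\left(H \right)}} = \sqrt{-37320 - 3 \cdot 74^{2}} = \sqrt{-37320 - 16428} = \sqrt{-53748} = 6 i \sqrt{1493}$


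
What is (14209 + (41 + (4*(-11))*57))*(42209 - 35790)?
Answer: 75371898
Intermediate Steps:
(14209 + (41 + (4*(-11))*57))*(42209 - 35790) = (14209 + (41 - 44*57))*6419 = (14209 + (41 - 2508))*6419 = (14209 - 2467)*6419 = 11742*6419 = 75371898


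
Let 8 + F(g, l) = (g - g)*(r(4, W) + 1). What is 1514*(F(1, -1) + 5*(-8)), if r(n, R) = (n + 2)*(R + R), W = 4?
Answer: -72672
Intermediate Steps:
r(n, R) = 2*R*(2 + n) (r(n, R) = (2 + n)*(2*R) = 2*R*(2 + n))
F(g, l) = -8 (F(g, l) = -8 + (g - g)*(2*4*(2 + 4) + 1) = -8 + 0*(2*4*6 + 1) = -8 + 0*(48 + 1) = -8 + 0*49 = -8 + 0 = -8)
1514*(F(1, -1) + 5*(-8)) = 1514*(-8 + 5*(-8)) = 1514*(-8 - 40) = 1514*(-48) = -72672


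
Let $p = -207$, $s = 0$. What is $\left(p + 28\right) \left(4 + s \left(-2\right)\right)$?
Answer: $-716$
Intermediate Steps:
$\left(p + 28\right) \left(4 + s \left(-2\right)\right) = \left(-207 + 28\right) \left(4 + 0 \left(-2\right)\right) = - 179 \left(4 + 0\right) = \left(-179\right) 4 = -716$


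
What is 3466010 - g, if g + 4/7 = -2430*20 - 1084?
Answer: 24609862/7 ≈ 3.5157e+6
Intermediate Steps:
g = -347792/7 (g = -4/7 + (-2430*20 - 1084) = -4/7 + (-486*100 - 1084) = -4/7 + (-48600 - 1084) = -4/7 - 49684 = -347792/7 ≈ -49685.)
3466010 - g = 3466010 - 1*(-347792/7) = 3466010 + 347792/7 = 24609862/7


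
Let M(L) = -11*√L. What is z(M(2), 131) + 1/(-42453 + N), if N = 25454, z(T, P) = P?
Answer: 2226868/16999 ≈ 131.00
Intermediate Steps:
z(M(2), 131) + 1/(-42453 + N) = 131 + 1/(-42453 + 25454) = 131 + 1/(-16999) = 131 - 1/16999 = 2226868/16999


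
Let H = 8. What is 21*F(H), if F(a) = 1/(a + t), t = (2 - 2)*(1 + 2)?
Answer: 21/8 ≈ 2.6250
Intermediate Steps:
t = 0 (t = 0*3 = 0)
F(a) = 1/a (F(a) = 1/(a + 0) = 1/a)
21*F(H) = 21/8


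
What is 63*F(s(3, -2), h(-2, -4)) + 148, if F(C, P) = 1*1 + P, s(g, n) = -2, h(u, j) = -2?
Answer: 85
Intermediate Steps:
F(C, P) = 1 + P
63*F(s(3, -2), h(-2, -4)) + 148 = 63*(1 - 2) + 148 = 63*(-1) + 148 = -63 + 148 = 85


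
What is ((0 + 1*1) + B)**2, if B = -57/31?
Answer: 676/961 ≈ 0.70343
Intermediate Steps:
B = -57/31 (B = -57*1/31 = -57/31 ≈ -1.8387)
((0 + 1*1) + B)**2 = ((0 + 1*1) - 57/31)**2 = ((0 + 1) - 57/31)**2 = (1 - 57/31)**2 = (-26/31)**2 = 676/961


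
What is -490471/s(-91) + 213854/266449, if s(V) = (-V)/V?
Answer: 130685721333/266449 ≈ 4.9047e+5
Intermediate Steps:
s(V) = -1
-490471/s(-91) + 213854/266449 = -490471/(-1) + 213854/266449 = -490471*(-1) + 213854*(1/266449) = 490471 + 213854/266449 = 130685721333/266449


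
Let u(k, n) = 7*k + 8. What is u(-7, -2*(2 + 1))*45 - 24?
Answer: -1869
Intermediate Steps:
u(k, n) = 8 + 7*k
u(-7, -2*(2 + 1))*45 - 24 = (8 + 7*(-7))*45 - 24 = (8 - 49)*45 - 24 = -41*45 - 24 = -1845 - 24 = -1869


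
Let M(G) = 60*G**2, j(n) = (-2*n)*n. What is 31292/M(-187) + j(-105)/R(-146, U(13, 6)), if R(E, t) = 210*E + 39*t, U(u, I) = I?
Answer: 178848778/241810635 ≈ 0.73962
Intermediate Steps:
j(n) = -2*n**2
R(E, t) = 39*t + 210*E
31292/M(-187) + j(-105)/R(-146, U(13, 6)) = 31292/((60*(-187)**2)) + (-2*(-105)**2)/(39*6 + 210*(-146)) = 31292/((60*34969)) + (-2*11025)/(234 - 30660) = 31292/2098140 - 22050/(-30426) = 31292*(1/2098140) - 22050*(-1/30426) = 7823/524535 + 3675/5071 = 178848778/241810635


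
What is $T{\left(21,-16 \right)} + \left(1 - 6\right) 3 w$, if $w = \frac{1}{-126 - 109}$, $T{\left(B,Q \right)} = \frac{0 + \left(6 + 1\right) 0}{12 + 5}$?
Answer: $\frac{3}{47} \approx 0.06383$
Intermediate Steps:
$T{\left(B,Q \right)} = 0$ ($T{\left(B,Q \right)} = \frac{0 + 7 \cdot 0}{17} = \left(0 + 0\right) \frac{1}{17} = 0 \cdot \frac{1}{17} = 0$)
$w = - \frac{1}{235}$ ($w = \frac{1}{-235} = - \frac{1}{235} \approx -0.0042553$)
$T{\left(21,-16 \right)} + \left(1 - 6\right) 3 w = 0 + \left(1 - 6\right) 3 \left(- \frac{1}{235}\right) = 0 + \left(-5\right) 3 \left(- \frac{1}{235}\right) = 0 - - \frac{3}{47} = 0 + \frac{3}{47} = \frac{3}{47}$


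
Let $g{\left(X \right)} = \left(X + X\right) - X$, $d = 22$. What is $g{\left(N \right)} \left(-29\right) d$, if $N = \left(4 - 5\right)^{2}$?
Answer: $-638$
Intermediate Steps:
$N = 1$ ($N = \left(-1\right)^{2} = 1$)
$g{\left(X \right)} = X$ ($g{\left(X \right)} = 2 X - X = X$)
$g{\left(N \right)} \left(-29\right) d = 1 \left(-29\right) 22 = \left(-29\right) 22 = -638$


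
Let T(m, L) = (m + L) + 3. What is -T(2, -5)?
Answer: 0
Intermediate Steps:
T(m, L) = 3 + L + m (T(m, L) = (L + m) + 3 = 3 + L + m)
-T(2, -5) = -(3 - 5 + 2) = -1*0 = 0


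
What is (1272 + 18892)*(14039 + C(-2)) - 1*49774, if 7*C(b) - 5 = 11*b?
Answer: 1980885566/7 ≈ 2.8298e+8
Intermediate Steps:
C(b) = 5/7 + 11*b/7 (C(b) = 5/7 + (11*b)/7 = 5/7 + 11*b/7)
(1272 + 18892)*(14039 + C(-2)) - 1*49774 = (1272 + 18892)*(14039 + (5/7 + (11/7)*(-2))) - 1*49774 = 20164*(14039 + (5/7 - 22/7)) - 49774 = 20164*(14039 - 17/7) - 49774 = 20164*(98256/7) - 49774 = 1981233984/7 - 49774 = 1980885566/7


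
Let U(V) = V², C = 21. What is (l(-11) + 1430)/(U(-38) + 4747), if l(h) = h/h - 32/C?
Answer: 30019/130011 ≈ 0.23090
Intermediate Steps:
l(h) = -11/21 (l(h) = h/h - 32/21 = 1 - 32*1/21 = 1 - 32/21 = -11/21)
(l(-11) + 1430)/(U(-38) + 4747) = (-11/21 + 1430)/((-38)² + 4747) = 30019/(21*(1444 + 4747)) = (30019/21)/6191 = (30019/21)*(1/6191) = 30019/130011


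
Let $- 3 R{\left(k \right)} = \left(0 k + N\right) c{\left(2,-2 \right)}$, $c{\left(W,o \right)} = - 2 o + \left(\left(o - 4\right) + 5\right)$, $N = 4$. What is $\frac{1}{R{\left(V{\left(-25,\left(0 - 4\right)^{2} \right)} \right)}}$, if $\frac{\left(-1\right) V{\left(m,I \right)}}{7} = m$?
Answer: $- \frac{1}{4} \approx -0.25$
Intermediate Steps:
$c{\left(W,o \right)} = 1 - o$ ($c{\left(W,o \right)} = - 2 o + \left(\left(-4 + o\right) + 5\right) = - 2 o + \left(1 + o\right) = 1 - o$)
$V{\left(m,I \right)} = - 7 m$
$R{\left(k \right)} = -4$ ($R{\left(k \right)} = - \frac{\left(0 k + 4\right) \left(1 - -2\right)}{3} = - \frac{\left(0 + 4\right) \left(1 + 2\right)}{3} = - \frac{4 \cdot 3}{3} = \left(- \frac{1}{3}\right) 12 = -4$)
$\frac{1}{R{\left(V{\left(-25,\left(0 - 4\right)^{2} \right)} \right)}} = \frac{1}{-4} = - \frac{1}{4}$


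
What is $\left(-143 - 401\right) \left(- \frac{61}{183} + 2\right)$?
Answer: $- \frac{2720}{3} \approx -906.67$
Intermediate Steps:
$\left(-143 - 401\right) \left(- \frac{61}{183} + 2\right) = - 544 \left(\left(-61\right) \frac{1}{183} + 2\right) = - 544 \left(- \frac{1}{3} + 2\right) = \left(-544\right) \frac{5}{3} = - \frac{2720}{3}$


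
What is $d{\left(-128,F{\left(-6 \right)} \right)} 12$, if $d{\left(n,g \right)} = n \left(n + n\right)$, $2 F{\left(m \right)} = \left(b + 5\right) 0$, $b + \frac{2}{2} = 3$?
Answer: $393216$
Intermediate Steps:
$b = 2$ ($b = -1 + 3 = 2$)
$F{\left(m \right)} = 0$ ($F{\left(m \right)} = \frac{\left(2 + 5\right) 0}{2} = \frac{7 \cdot 0}{2} = \frac{1}{2} \cdot 0 = 0$)
$d{\left(n,g \right)} = 2 n^{2}$ ($d{\left(n,g \right)} = n 2 n = 2 n^{2}$)
$d{\left(-128,F{\left(-6 \right)} \right)} 12 = 2 \left(-128\right)^{2} \cdot 12 = 2 \cdot 16384 \cdot 12 = 32768 \cdot 12 = 393216$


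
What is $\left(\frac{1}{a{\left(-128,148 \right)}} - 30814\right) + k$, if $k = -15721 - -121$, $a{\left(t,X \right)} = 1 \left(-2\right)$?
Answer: $- \frac{92829}{2} \approx -46415.0$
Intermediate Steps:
$a{\left(t,X \right)} = -2$
$k = -15600$ ($k = -15721 + 121 = -15600$)
$\left(\frac{1}{a{\left(-128,148 \right)}} - 30814\right) + k = \left(\frac{1}{-2} - 30814\right) - 15600 = \left(- \frac{1}{2} - 30814\right) - 15600 = - \frac{61629}{2} - 15600 = - \frac{92829}{2}$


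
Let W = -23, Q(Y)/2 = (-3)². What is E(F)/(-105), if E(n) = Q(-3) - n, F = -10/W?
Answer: -404/2415 ≈ -0.16729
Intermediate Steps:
Q(Y) = 18 (Q(Y) = 2*(-3)² = 2*9 = 18)
F = 10/23 (F = -10/(-23) = -10*(-1/23) = 10/23 ≈ 0.43478)
E(n) = 18 - n
E(F)/(-105) = (18 - 1*10/23)/(-105) = (18 - 10/23)*(-1/105) = (404/23)*(-1/105) = -404/2415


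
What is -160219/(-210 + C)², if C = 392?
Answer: -160219/33124 ≈ -4.8369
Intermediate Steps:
-160219/(-210 + C)² = -160219/(-210 + 392)² = -160219/(182²) = -160219/33124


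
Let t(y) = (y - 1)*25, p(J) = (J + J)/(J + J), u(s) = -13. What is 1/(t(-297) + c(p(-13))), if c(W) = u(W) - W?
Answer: -1/7464 ≈ -0.00013398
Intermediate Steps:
p(J) = 1 (p(J) = (2*J)/((2*J)) = (2*J)*(1/(2*J)) = 1)
c(W) = -13 - W
t(y) = -25 + 25*y (t(y) = (-1 + y)*25 = -25 + 25*y)
1/(t(-297) + c(p(-13))) = 1/((-25 + 25*(-297)) + (-13 - 1*1)) = 1/((-25 - 7425) + (-13 - 1)) = 1/(-7450 - 14) = 1/(-7464) = -1/7464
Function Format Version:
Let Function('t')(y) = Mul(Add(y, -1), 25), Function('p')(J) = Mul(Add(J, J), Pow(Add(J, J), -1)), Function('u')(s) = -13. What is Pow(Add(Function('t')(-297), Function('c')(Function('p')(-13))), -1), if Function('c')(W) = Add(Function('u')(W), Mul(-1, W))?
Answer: Rational(-1, 7464) ≈ -0.00013398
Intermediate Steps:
Function('p')(J) = 1 (Function('p')(J) = Mul(Mul(2, J), Pow(Mul(2, J), -1)) = Mul(Mul(2, J), Mul(Rational(1, 2), Pow(J, -1))) = 1)
Function('c')(W) = Add(-13, Mul(-1, W))
Function('t')(y) = Add(-25, Mul(25, y)) (Function('t')(y) = Mul(Add(-1, y), 25) = Add(-25, Mul(25, y)))
Pow(Add(Function('t')(-297), Function('c')(Function('p')(-13))), -1) = Pow(Add(Add(-25, Mul(25, -297)), Add(-13, Mul(-1, 1))), -1) = Pow(Add(Add(-25, -7425), Add(-13, -1)), -1) = Pow(Add(-7450, -14), -1) = Pow(-7464, -1) = Rational(-1, 7464)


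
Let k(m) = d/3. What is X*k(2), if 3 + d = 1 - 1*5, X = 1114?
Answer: -7798/3 ≈ -2599.3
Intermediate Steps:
d = -7 (d = -3 + (1 - 1*5) = -3 + (1 - 5) = -3 - 4 = -7)
k(m) = -7/3
X*k(2) = 1114*(-7/3) = -7798/3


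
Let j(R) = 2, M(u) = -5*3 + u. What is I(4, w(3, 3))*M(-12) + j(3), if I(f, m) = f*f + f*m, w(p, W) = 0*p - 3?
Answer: -106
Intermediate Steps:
w(p, W) = -3 (w(p, W) = 0 - 3 = -3)
M(u) = -15 + u
I(f, m) = f² + f*m
I(4, w(3, 3))*M(-12) + j(3) = (4*(4 - 3))*(-15 - 12) + 2 = (4*1)*(-27) + 2 = 4*(-27) + 2 = -108 + 2 = -106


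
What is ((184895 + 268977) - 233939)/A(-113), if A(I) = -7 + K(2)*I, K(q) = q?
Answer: -219933/233 ≈ -943.92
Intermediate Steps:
A(I) = -7 + 2*I
((184895 + 268977) - 233939)/A(-113) = ((184895 + 268977) - 233939)/(-7 + 2*(-113)) = (453872 - 233939)/(-7 - 226) = 219933/(-233) = 219933*(-1/233) = -219933/233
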